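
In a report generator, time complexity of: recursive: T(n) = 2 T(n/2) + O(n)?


Reasoning: master theorem case 2 (merge-sort recurrence)
Complexity: O(n log n)

O(n log n)


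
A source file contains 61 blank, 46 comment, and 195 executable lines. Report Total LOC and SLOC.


Total LOC = blank + comment + code
Total LOC = 61 + 46 + 195 = 302
SLOC (source only) = code = 195

Total LOC: 302, SLOC: 195


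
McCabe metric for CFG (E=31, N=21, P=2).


Formula: V(G) = E - N + 2P
V(G) = 31 - 21 + 2*2
V(G) = 10 + 4
V(G) = 14

14


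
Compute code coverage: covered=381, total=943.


Coverage = covered / total * 100
Coverage = 381 / 943 * 100
Coverage = 40.4%

40.4%


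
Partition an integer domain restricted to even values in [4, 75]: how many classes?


Constraint: even integers in [4, 75]
Class 1: x < 4 — out-of-range invalid
Class 2: x in [4,75] but odd — wrong type invalid
Class 3: x in [4,75] and even — valid
Class 4: x > 75 — out-of-range invalid
Total equivalence classes: 4

4 equivalence classes


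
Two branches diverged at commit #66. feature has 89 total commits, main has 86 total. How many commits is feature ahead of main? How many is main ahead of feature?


Common ancestor: commit #66
feature commits after divergence: 89 - 66 = 23
main commits after divergence: 86 - 66 = 20
feature is 23 commits ahead of main
main is 20 commits ahead of feature

feature ahead: 23, main ahead: 20


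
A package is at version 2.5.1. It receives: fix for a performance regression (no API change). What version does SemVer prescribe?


Current: 2.5.1
Change category: 'fix for a performance regression (no API change)' → patch bump
SemVer rule: patch bump → increment PATCH (MAJOR and MINOR unchanged)
New: 2.5.2

2.5.2


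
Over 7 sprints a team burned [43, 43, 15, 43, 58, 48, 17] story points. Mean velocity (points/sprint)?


Formula: Avg velocity = Total points / Number of sprints
Points: [43, 43, 15, 43, 58, 48, 17]
Sum = 43 + 43 + 15 + 43 + 58 + 48 + 17 = 267
Avg velocity = 267 / 7 = 38.14 points/sprint

38.14 points/sprint


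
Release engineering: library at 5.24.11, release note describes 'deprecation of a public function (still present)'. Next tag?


Current: 5.24.11
Change category: 'deprecation of a public function (still present)' → minor bump
SemVer rule: minor bump → increment MINOR, reset PATCH to 0 (MAJOR unchanged)
New: 5.25.0

5.25.0


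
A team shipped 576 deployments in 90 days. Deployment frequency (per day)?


Formula: deployments per day = releases / days
= 576 / 90
= 6.4 deploys/day
(equivalently, 44.8 deploys/week)

6.4 deploys/day


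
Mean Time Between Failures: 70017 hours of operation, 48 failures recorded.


Formula: MTBF = Total operating time / Number of failures
MTBF = 70017 / 48
MTBF = 1458.69 hours

1458.69 hours


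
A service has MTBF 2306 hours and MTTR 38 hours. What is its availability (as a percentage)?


Availability = MTBF / (MTBF + MTTR)
Availability = 2306 / (2306 + 38)
Availability = 2306 / 2344
Availability = 98.3788%

98.3788%


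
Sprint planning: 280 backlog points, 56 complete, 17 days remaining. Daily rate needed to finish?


Formula: Required rate = Remaining points / Days left
Remaining = 280 - 56 = 224 points
Required rate = 224 / 17 = 13.18 points/day

13.18 points/day


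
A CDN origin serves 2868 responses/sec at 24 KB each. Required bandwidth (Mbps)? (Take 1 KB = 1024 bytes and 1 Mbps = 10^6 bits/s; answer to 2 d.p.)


Formula: Mbps = payload_bytes * RPS * 8 / 1e6
Payload per request = 24 KB = 24 * 1024 = 24576 bytes
Total bytes/sec = 24576 * 2868 = 70483968
Total bits/sec = 70483968 * 8 = 563871744
Mbps = 563871744 / 1e6 = 563.87

563.87 Mbps


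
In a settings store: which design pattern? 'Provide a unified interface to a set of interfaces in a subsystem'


This matches the Facade pattern

Facade


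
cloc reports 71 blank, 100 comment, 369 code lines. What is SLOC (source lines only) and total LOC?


Total LOC = blank + comment + code
Total LOC = 71 + 100 + 369 = 540
SLOC (source only) = code = 369

Total LOC: 540, SLOC: 369


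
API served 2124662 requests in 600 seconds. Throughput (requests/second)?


Formula: throughput = requests / seconds
throughput = 2124662 / 600
throughput = 3541.1 requests/second

3541.1 requests/second


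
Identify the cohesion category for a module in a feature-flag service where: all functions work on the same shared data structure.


Reasoning: Functions share data
Type: Communicational cohesion

Communicational cohesion


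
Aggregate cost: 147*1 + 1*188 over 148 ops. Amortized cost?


Formula: Amortized cost = Total cost / Operations
Total cost = (147 * 1) + (1 * 188)
Total cost = 147 + 188 = 335
Amortized = 335 / 148 = 2.2635

2.2635


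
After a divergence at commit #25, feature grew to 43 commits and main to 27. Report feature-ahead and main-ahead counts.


Common ancestor: commit #25
feature commits after divergence: 43 - 25 = 18
main commits after divergence: 27 - 25 = 2
feature is 18 commits ahead of main
main is 2 commits ahead of feature

feature ahead: 18, main ahead: 2


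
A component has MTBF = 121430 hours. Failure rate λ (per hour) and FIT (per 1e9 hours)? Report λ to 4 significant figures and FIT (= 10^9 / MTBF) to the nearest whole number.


Formula: λ = 1 / MTBF; FIT = λ × 1e9 = 1e9 / MTBF
λ = 1 / 121430 ≈ 8.235e-06 failures/hour
FIT = 1e9 / 121430 ≈ 8235 failures per 1e9 hours (nearest whole number)

λ = 8.235e-06 /h, FIT = 8235


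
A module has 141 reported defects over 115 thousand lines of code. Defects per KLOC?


Defect density = defects / KLOC
Defect density = 141 / 115
Defect density = 1.226 defects/KLOC

1.226 defects/KLOC


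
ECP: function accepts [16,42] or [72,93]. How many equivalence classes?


Valid ranges: [16,42] and [72,93]
Class 1: x < 16 — invalid
Class 2: 16 ≤ x ≤ 42 — valid
Class 3: 42 < x < 72 — invalid (gap between ranges)
Class 4: 72 ≤ x ≤ 93 — valid
Class 5: x > 93 — invalid
Total equivalence classes: 5

5 equivalence classes


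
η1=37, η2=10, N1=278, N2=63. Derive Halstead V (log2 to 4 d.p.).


Formula: V = N * log2(η), where N = N1 + N2 and η = η1 + η2
η = 37 + 10 = 47
N = 278 + 63 = 341
log2(47) ≈ 5.5546
V = 341 * 5.5546 = 1894.12

1894.12


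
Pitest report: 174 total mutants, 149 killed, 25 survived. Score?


Mutation score = killed / total * 100
Mutation score = 149 / 174 * 100
Mutation score = 85.63%

85.63%


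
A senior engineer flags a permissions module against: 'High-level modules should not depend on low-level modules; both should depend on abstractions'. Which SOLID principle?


This describes the Dependency Inversion Principle (DIP)

Dependency Inversion Principle (DIP)


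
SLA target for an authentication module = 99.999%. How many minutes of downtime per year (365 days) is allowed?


Formula: allowed downtime = period * (100 - SLA) / 100
Period (year (365 days)) = 525600 minutes
Unavailability fraction = (100 - 99.999) / 100
Allowed downtime = 525600 * (100 - 99.999) / 100
Allowed downtime = 5.256 minutes

5.256 minutes


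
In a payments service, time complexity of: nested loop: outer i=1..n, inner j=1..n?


Reasoning: n iterations times n iterations
Complexity: O(n^2)

O(n^2)


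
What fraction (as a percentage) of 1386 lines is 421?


Coverage = covered / total * 100
Coverage = 421 / 1386 * 100
Coverage = 30.38%

30.38%


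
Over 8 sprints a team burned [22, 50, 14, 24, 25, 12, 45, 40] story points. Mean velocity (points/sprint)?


Formula: Avg velocity = Total points / Number of sprints
Points: [22, 50, 14, 24, 25, 12, 45, 40]
Sum = 22 + 50 + 14 + 24 + 25 + 12 + 45 + 40 = 232
Avg velocity = 232 / 8 = 29.0 points/sprint

29.0 points/sprint


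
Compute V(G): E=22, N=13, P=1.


Formula: V(G) = E - N + 2P
V(G) = 22 - 13 + 2*1
V(G) = 9 + 2
V(G) = 11

11


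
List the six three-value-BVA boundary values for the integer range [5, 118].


Range: [5, 118]
Boundaries: just below min, min, min+1, max-1, max, just above max
Values: [4, 5, 6, 117, 118, 119]

[4, 5, 6, 117, 118, 119]


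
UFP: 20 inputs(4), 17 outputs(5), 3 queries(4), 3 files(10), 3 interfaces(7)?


UFP = EI*4 + EO*5 + EQ*4 + ILF*10 + EIF*7
UFP = 20*4 + 17*5 + 3*4 + 3*10 + 3*7
UFP = 80 + 85 + 12 + 30 + 21
UFP = 228

228


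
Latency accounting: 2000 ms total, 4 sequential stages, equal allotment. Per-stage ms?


Formula: per_stage = total_budget / stages
per_stage = 2000 / 4
per_stage = 500.0 ms

500.0 ms


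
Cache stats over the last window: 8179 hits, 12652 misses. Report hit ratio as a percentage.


Formula: hit rate = hits / (hits + misses) * 100
hit rate = 8179 / (8179 + 12652) * 100
hit rate = 8179 / 20831 * 100
hit rate = 39.26%

39.26%


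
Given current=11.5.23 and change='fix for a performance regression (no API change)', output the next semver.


Current: 11.5.23
Change category: 'fix for a performance regression (no API change)' → patch bump
SemVer rule: patch bump → increment PATCH (MAJOR and MINOR unchanged)
New: 11.5.24

11.5.24


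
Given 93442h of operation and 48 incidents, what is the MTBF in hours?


Formula: MTBF = Total operating time / Number of failures
MTBF = 93442 / 48
MTBF = 1946.71 hours

1946.71 hours


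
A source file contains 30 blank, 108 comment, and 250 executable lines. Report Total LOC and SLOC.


Total LOC = blank + comment + code
Total LOC = 30 + 108 + 250 = 388
SLOC (source only) = code = 250

Total LOC: 388, SLOC: 250


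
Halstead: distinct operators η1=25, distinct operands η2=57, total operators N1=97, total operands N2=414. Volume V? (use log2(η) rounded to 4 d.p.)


Formula: V = N * log2(η), where N = N1 + N2 and η = η1 + η2
η = 25 + 57 = 82
N = 97 + 414 = 511
log2(82) ≈ 6.3576
V = 511 * 6.3576 = 3248.73

3248.73


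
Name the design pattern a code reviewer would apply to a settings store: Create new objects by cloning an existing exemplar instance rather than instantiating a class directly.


This matches the Prototype pattern

Prototype


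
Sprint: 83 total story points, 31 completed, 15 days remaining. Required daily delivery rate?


Formula: Required rate = Remaining points / Days left
Remaining = 83 - 31 = 52 points
Required rate = 52 / 15 = 3.47 points/day

3.47 points/day


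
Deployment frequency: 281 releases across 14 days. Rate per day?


Formula: deployments per day = releases / days
= 281 / 14
= 20.071 deploys/day
(equivalently, 140.5 deploys/week)

20.071 deploys/day


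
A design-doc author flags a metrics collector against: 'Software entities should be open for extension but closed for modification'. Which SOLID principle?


This describes the Open/Closed Principle (OCP)

Open/Closed Principle (OCP)


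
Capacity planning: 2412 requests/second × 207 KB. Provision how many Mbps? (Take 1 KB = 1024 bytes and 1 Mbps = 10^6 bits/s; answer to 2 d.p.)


Formula: Mbps = payload_bytes * RPS * 8 / 1e6
Payload per request = 207 KB = 207 * 1024 = 211968 bytes
Total bytes/sec = 211968 * 2412 = 511266816
Total bits/sec = 511266816 * 8 = 4090134528
Mbps = 4090134528 / 1e6 = 4090.13

4090.13 Mbps


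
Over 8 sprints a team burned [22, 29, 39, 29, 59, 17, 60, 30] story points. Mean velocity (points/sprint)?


Formula: Avg velocity = Total points / Number of sprints
Points: [22, 29, 39, 29, 59, 17, 60, 30]
Sum = 22 + 29 + 39 + 29 + 59 + 17 + 60 + 30 = 285
Avg velocity = 285 / 8 = 35.63 points/sprint

35.63 points/sprint


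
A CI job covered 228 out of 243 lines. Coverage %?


Coverage = covered / total * 100
Coverage = 228 / 243 * 100
Coverage = 93.83%

93.83%


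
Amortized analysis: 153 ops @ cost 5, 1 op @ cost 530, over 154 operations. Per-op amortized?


Formula: Amortized cost = Total cost / Operations
Total cost = (153 * 5) + (1 * 530)
Total cost = 765 + 530 = 1295
Amortized = 1295 / 154 = 8.4091

8.4091


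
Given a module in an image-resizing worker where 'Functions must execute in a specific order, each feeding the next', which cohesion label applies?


Reasoning: Output of one is input to next
Type: Sequential cohesion

Sequential cohesion


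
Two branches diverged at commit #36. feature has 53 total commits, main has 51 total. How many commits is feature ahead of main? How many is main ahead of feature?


Common ancestor: commit #36
feature commits after divergence: 53 - 36 = 17
main commits after divergence: 51 - 36 = 15
feature is 17 commits ahead of main
main is 15 commits ahead of feature

feature ahead: 17, main ahead: 15


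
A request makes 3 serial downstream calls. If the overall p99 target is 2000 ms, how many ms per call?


Formula: per_stage = total_budget / stages
per_stage = 2000 / 3
per_stage = 666.67 ms

666.67 ms


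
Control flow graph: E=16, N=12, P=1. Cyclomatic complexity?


Formula: V(G) = E - N + 2P
V(G) = 16 - 12 + 2*1
V(G) = 4 + 2
V(G) = 6

6


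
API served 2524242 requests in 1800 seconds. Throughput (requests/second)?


Formula: throughput = requests / seconds
throughput = 2524242 / 1800
throughput = 1402.36 requests/second

1402.36 requests/second


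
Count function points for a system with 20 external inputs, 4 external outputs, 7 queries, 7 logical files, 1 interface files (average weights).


UFP = EI*4 + EO*5 + EQ*4 + ILF*10 + EIF*7
UFP = 20*4 + 4*5 + 7*4 + 7*10 + 1*7
UFP = 80 + 20 + 28 + 70 + 7
UFP = 205

205


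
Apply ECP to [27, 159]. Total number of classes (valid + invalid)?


Valid range: [27, 159]
Class 1: x < 27 — invalid
Class 2: 27 ≤ x ≤ 159 — valid
Class 3: x > 159 — invalid
Total equivalence classes: 3

3 equivalence classes


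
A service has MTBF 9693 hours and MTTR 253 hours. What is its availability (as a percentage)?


Availability = MTBF / (MTBF + MTTR)
Availability = 9693 / (9693 + 253)
Availability = 9693 / 9946
Availability = 97.4563%

97.4563%


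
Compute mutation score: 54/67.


Mutation score = killed / total * 100
Mutation score = 54 / 67 * 100
Mutation score = 80.6%

80.6%


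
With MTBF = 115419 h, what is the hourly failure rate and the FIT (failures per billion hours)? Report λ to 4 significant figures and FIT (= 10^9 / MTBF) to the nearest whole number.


Formula: λ = 1 / MTBF; FIT = λ × 1e9 = 1e9 / MTBF
λ = 1 / 115419 ≈ 8.664e-06 failures/hour
FIT = 1e9 / 115419 ≈ 8664 failures per 1e9 hours (nearest whole number)

λ = 8.664e-06 /h, FIT = 8664


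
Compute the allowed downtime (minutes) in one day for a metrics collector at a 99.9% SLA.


Formula: allowed downtime = period * (100 - SLA) / 100
Period (day) = 1440 minutes
Unavailability fraction = (100 - 99.9) / 100
Allowed downtime = 1440 * (100 - 99.9) / 100
Allowed downtime = 1.44 minutes

1.44 minutes


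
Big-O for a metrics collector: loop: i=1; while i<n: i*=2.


Reasoning: i doubles each step so iterations are log2(n)
Complexity: O(log n)

O(log n)


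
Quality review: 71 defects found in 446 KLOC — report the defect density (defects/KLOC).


Defect density = defects / KLOC
Defect density = 71 / 446
Defect density = 0.159 defects/KLOC

0.159 defects/KLOC


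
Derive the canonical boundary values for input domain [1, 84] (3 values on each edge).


Range: [1, 84]
Boundaries: just below min, min, min+1, max-1, max, just above max
Values: [0, 1, 2, 83, 84, 85]

[0, 1, 2, 83, 84, 85]


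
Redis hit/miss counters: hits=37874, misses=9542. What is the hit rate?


Formula: hit rate = hits / (hits + misses) * 100
hit rate = 37874 / (37874 + 9542) * 100
hit rate = 37874 / 47416 * 100
hit rate = 79.88%

79.88%


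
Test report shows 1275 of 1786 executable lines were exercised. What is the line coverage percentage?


Coverage = covered / total * 100
Coverage = 1275 / 1786 * 100
Coverage = 71.39%

71.39%


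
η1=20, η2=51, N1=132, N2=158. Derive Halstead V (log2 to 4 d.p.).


Formula: V = N * log2(η), where N = N1 + N2 and η = η1 + η2
η = 20 + 51 = 71
N = 132 + 158 = 290
log2(71) ≈ 6.1497
V = 290 * 6.1497 = 1783.41

1783.41


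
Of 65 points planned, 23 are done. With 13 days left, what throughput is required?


Formula: Required rate = Remaining points / Days left
Remaining = 65 - 23 = 42 points
Required rate = 42 / 13 = 3.23 points/day

3.23 points/day


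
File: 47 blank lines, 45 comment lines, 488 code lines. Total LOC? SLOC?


Total LOC = blank + comment + code
Total LOC = 47 + 45 + 488 = 580
SLOC (source only) = code = 488

Total LOC: 580, SLOC: 488


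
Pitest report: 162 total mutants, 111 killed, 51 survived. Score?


Mutation score = killed / total * 100
Mutation score = 111 / 162 * 100
Mutation score = 68.52%

68.52%


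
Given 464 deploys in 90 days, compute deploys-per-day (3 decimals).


Formula: deployments per day = releases / days
= 464 / 90
= 5.156 deploys/day
(equivalently, 36.09 deploys/week)

5.156 deploys/day


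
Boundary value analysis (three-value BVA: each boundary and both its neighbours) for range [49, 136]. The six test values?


Range: [49, 136]
Boundaries: just below min, min, min+1, max-1, max, just above max
Values: [48, 49, 50, 135, 136, 137]

[48, 49, 50, 135, 136, 137]


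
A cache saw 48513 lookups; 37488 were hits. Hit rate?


Formula: hit rate = hits / (hits + misses) * 100
hit rate = 37488 / (37488 + 11025) * 100
hit rate = 37488 / 48513 * 100
hit rate = 77.27%

77.27%


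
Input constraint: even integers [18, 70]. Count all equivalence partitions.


Constraint: even integers in [18, 70]
Class 1: x < 18 — out-of-range invalid
Class 2: x in [18,70] but odd — wrong type invalid
Class 3: x in [18,70] and even — valid
Class 4: x > 70 — out-of-range invalid
Total equivalence classes: 4

4 equivalence classes


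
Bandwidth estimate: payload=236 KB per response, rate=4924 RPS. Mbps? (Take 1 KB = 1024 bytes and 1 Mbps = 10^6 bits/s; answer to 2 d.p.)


Formula: Mbps = payload_bytes * RPS * 8 / 1e6
Payload per request = 236 KB = 236 * 1024 = 241664 bytes
Total bytes/sec = 241664 * 4924 = 1189953536
Total bits/sec = 1189953536 * 8 = 9519628288
Mbps = 9519628288 / 1e6 = 9519.63

9519.63 Mbps


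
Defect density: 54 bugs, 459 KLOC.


Defect density = defects / KLOC
Defect density = 54 / 459
Defect density = 0.118 defects/KLOC

0.118 defects/KLOC


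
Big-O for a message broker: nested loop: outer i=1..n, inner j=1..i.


Reasoning: triangle: n(n+1)/2 ~ n^2/2
Complexity: O(n^2)

O(n^2)


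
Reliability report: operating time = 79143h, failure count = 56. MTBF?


Formula: MTBF = Total operating time / Number of failures
MTBF = 79143 / 56
MTBF = 1413.27 hours

1413.27 hours


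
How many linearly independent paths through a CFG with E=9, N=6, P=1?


Formula: V(G) = E - N + 2P
V(G) = 9 - 6 + 2*1
V(G) = 3 + 2
V(G) = 5

5


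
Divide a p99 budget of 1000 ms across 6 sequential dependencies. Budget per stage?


Formula: per_stage = total_budget / stages
per_stage = 1000 / 6
per_stage = 166.67 ms

166.67 ms


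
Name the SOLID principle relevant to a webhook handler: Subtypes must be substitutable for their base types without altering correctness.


This describes the Liskov Substitution Principle (LSP)

Liskov Substitution Principle (LSP)


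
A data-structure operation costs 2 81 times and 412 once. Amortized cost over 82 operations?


Formula: Amortized cost = Total cost / Operations
Total cost = (81 * 2) + (1 * 412)
Total cost = 162 + 412 = 574
Amortized = 574 / 82 = 7.0

7.0


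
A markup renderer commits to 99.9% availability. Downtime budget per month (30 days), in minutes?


Formula: allowed downtime = period * (100 - SLA) / 100
Period (month (30 days)) = 43200 minutes
Unavailability fraction = (100 - 99.9) / 100
Allowed downtime = 43200 * (100 - 99.9) / 100
Allowed downtime = 43.2 minutes

43.2 minutes


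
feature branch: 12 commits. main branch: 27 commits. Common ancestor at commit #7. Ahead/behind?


Common ancestor: commit #7
feature commits after divergence: 12 - 7 = 5
main commits after divergence: 27 - 7 = 20
feature is 5 commits ahead of main
main is 20 commits ahead of feature

feature ahead: 5, main ahead: 20


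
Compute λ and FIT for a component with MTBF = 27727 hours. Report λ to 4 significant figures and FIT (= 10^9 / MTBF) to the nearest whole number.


Formula: λ = 1 / MTBF; FIT = λ × 1e9 = 1e9 / MTBF
λ = 1 / 27727 ≈ 3.607e-05 failures/hour
FIT = 1e9 / 27727 ≈ 36066 failures per 1e9 hours (nearest whole number)

λ = 3.607e-05 /h, FIT = 36066


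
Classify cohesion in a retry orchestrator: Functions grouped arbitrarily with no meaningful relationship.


Reasoning: Worst: random grouping
Type: Coincidental cohesion

Coincidental cohesion


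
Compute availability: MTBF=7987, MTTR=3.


Availability = MTBF / (MTBF + MTTR)
Availability = 7987 / (7987 + 3)
Availability = 7987 / 7990
Availability = 99.9625%

99.9625%


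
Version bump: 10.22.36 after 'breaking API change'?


Current: 10.22.36
Change category: 'breaking API change' → major bump
SemVer rule: major bump → increment MAJOR, reset MINOR and PATCH to 0
New: 11.0.0

11.0.0


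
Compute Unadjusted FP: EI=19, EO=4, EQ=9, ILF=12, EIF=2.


UFP = EI*4 + EO*5 + EQ*4 + ILF*10 + EIF*7
UFP = 19*4 + 4*5 + 9*4 + 12*10 + 2*7
UFP = 76 + 20 + 36 + 120 + 14
UFP = 266

266


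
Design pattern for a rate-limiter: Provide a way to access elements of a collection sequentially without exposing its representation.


This matches the Iterator pattern

Iterator


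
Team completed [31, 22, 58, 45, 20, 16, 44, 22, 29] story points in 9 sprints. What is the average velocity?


Formula: Avg velocity = Total points / Number of sprints
Points: [31, 22, 58, 45, 20, 16, 44, 22, 29]
Sum = 31 + 22 + 58 + 45 + 20 + 16 + 44 + 22 + 29 = 287
Avg velocity = 287 / 9 = 31.89 points/sprint

31.89 points/sprint


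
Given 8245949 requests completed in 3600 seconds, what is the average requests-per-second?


Formula: throughput = requests / seconds
throughput = 8245949 / 3600
throughput = 2290.54 requests/second

2290.54 requests/second


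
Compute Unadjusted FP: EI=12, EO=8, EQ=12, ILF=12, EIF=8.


UFP = EI*4 + EO*5 + EQ*4 + ILF*10 + EIF*7
UFP = 12*4 + 8*5 + 12*4 + 12*10 + 8*7
UFP = 48 + 40 + 48 + 120 + 56
UFP = 312

312


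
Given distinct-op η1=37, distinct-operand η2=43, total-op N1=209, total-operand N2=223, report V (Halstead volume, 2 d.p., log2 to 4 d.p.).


Formula: V = N * log2(η), where N = N1 + N2 and η = η1 + η2
η = 37 + 43 = 80
N = 209 + 223 = 432
log2(80) ≈ 6.3219
V = 432 * 6.3219 = 2731.06

2731.06


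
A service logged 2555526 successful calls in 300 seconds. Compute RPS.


Formula: throughput = requests / seconds
throughput = 2555526 / 300
throughput = 8518.42 requests/second

8518.42 requests/second


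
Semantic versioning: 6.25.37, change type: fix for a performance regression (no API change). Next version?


Current: 6.25.37
Change category: 'fix for a performance regression (no API change)' → patch bump
SemVer rule: patch bump → increment PATCH (MAJOR and MINOR unchanged)
New: 6.25.38

6.25.38


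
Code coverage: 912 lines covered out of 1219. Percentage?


Coverage = covered / total * 100
Coverage = 912 / 1219 * 100
Coverage = 74.82%

74.82%


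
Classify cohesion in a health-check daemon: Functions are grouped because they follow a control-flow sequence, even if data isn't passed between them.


Reasoning: Grouped by order of execution within a routine, not by data flow
Type: Procedural cohesion

Procedural cohesion


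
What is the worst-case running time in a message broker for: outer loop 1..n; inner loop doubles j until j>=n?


Reasoning: linear outer times logarithmic inner
Complexity: O(n log n)

O(n log n)


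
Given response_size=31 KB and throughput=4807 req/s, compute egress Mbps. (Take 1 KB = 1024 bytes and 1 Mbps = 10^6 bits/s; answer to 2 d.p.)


Formula: Mbps = payload_bytes * RPS * 8 / 1e6
Payload per request = 31 KB = 31 * 1024 = 31744 bytes
Total bytes/sec = 31744 * 4807 = 152593408
Total bits/sec = 152593408 * 8 = 1220747264
Mbps = 1220747264 / 1e6 = 1220.75

1220.75 Mbps


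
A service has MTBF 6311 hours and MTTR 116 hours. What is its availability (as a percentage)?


Availability = MTBF / (MTBF + MTTR)
Availability = 6311 / (6311 + 116)
Availability = 6311 / 6427
Availability = 98.1951%

98.1951%


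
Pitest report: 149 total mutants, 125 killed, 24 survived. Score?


Mutation score = killed / total * 100
Mutation score = 125 / 149 * 100
Mutation score = 83.89%

83.89%


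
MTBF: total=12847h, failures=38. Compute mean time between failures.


Formula: MTBF = Total operating time / Number of failures
MTBF = 12847 / 38
MTBF = 338.08 hours

338.08 hours


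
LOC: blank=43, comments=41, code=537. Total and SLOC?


Total LOC = blank + comment + code
Total LOC = 43 + 41 + 537 = 621
SLOC (source only) = code = 537

Total LOC: 621, SLOC: 537


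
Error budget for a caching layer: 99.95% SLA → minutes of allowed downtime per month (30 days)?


Formula: allowed downtime = period * (100 - SLA) / 100
Period (month (30 days)) = 43200 minutes
Unavailability fraction = (100 - 99.95) / 100
Allowed downtime = 43200 * (100 - 99.95) / 100
Allowed downtime = 21.6 minutes

21.6 minutes


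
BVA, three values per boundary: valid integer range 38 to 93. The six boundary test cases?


Range: [38, 93]
Boundaries: just below min, min, min+1, max-1, max, just above max
Values: [37, 38, 39, 92, 93, 94]

[37, 38, 39, 92, 93, 94]


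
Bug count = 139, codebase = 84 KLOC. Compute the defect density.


Defect density = defects / KLOC
Defect density = 139 / 84
Defect density = 1.655 defects/KLOC

1.655 defects/KLOC


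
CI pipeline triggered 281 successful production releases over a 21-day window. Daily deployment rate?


Formula: deployments per day = releases / days
= 281 / 21
= 13.381 deploys/day
(equivalently, 93.67 deploys/week)

13.381 deploys/day


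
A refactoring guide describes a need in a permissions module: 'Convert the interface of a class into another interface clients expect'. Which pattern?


This matches the Adapter pattern

Adapter


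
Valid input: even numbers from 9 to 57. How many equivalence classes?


Constraint: even integers in [9, 57]
Class 1: x < 9 — out-of-range invalid
Class 2: x in [9,57] but odd — wrong type invalid
Class 3: x in [9,57] and even — valid
Class 4: x > 57 — out-of-range invalid
Total equivalence classes: 4

4 equivalence classes


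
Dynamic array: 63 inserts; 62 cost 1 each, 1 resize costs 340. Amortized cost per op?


Formula: Amortized cost = Total cost / Operations
Total cost = (62 * 1) + (1 * 340)
Total cost = 62 + 340 = 402
Amortized = 402 / 63 = 6.381

6.381


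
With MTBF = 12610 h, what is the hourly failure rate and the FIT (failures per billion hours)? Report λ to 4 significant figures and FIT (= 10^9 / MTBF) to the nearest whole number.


Formula: λ = 1 / MTBF; FIT = λ × 1e9 = 1e9 / MTBF
λ = 1 / 12610 ≈ 7.930e-05 failures/hour
FIT = 1e9 / 12610 ≈ 79302 failures per 1e9 hours (nearest whole number)

λ = 7.930e-05 /h, FIT = 79302


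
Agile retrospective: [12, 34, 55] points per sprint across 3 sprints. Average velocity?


Formula: Avg velocity = Total points / Number of sprints
Points: [12, 34, 55]
Sum = 12 + 34 + 55 = 101
Avg velocity = 101 / 3 = 33.67 points/sprint

33.67 points/sprint


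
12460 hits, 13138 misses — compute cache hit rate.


Formula: hit rate = hits / (hits + misses) * 100
hit rate = 12460 / (12460 + 13138) * 100
hit rate = 12460 / 25598 * 100
hit rate = 48.68%

48.68%


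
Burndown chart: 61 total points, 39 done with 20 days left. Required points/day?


Formula: Required rate = Remaining points / Days left
Remaining = 61 - 39 = 22 points
Required rate = 22 / 20 = 1.1 points/day

1.1 points/day


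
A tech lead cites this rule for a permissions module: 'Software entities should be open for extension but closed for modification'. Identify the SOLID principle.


This describes the Open/Closed Principle (OCP)

Open/Closed Principle (OCP)


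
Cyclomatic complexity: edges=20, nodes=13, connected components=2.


Formula: V(G) = E - N + 2P
V(G) = 20 - 13 + 2*2
V(G) = 7 + 4
V(G) = 11

11


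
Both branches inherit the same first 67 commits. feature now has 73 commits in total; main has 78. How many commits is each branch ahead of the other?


Common ancestor: commit #67
feature commits after divergence: 73 - 67 = 6
main commits after divergence: 78 - 67 = 11
feature is 6 commits ahead of main
main is 11 commits ahead of feature

feature ahead: 6, main ahead: 11


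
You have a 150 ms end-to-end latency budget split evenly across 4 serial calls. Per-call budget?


Formula: per_stage = total_budget / stages
per_stage = 150 / 4
per_stage = 37.5 ms

37.5 ms


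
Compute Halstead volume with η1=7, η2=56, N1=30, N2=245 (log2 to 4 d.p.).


Formula: V = N * log2(η), where N = N1 + N2 and η = η1 + η2
η = 7 + 56 = 63
N = 30 + 245 = 275
log2(63) ≈ 5.9773
V = 275 * 5.9773 = 1643.76

1643.76


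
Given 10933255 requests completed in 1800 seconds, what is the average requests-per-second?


Formula: throughput = requests / seconds
throughput = 10933255 / 1800
throughput = 6074.03 requests/second

6074.03 requests/second


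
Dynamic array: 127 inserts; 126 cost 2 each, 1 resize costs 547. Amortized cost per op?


Formula: Amortized cost = Total cost / Operations
Total cost = (126 * 2) + (1 * 547)
Total cost = 252 + 547 = 799
Amortized = 799 / 127 = 6.2913

6.2913


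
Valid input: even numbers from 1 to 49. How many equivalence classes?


Constraint: even integers in [1, 49]
Class 1: x < 1 — out-of-range invalid
Class 2: x in [1,49] but odd — wrong type invalid
Class 3: x in [1,49] and even — valid
Class 4: x > 49 — out-of-range invalid
Total equivalence classes: 4

4 equivalence classes


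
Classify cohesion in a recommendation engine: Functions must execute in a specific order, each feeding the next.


Reasoning: Output of one is input to next
Type: Sequential cohesion

Sequential cohesion


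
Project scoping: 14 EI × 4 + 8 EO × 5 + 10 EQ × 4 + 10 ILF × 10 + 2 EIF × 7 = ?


UFP = EI*4 + EO*5 + EQ*4 + ILF*10 + EIF*7
UFP = 14*4 + 8*5 + 10*4 + 10*10 + 2*7
UFP = 56 + 40 + 40 + 100 + 14
UFP = 250

250


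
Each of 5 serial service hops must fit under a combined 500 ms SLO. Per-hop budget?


Formula: per_stage = total_budget / stages
per_stage = 500 / 5
per_stage = 100.0 ms

100.0 ms


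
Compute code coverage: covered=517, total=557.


Coverage = covered / total * 100
Coverage = 517 / 557 * 100
Coverage = 92.82%

92.82%


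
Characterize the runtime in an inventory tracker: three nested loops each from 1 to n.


Reasoning: three levels of nesting over n
Complexity: O(n^3)

O(n^3)


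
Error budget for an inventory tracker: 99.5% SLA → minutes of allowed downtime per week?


Formula: allowed downtime = period * (100 - SLA) / 100
Period (week) = 10080 minutes
Unavailability fraction = (100 - 99.5) / 100
Allowed downtime = 10080 * (100 - 99.5) / 100
Allowed downtime = 50.4 minutes

50.4 minutes


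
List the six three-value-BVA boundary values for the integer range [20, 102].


Range: [20, 102]
Boundaries: just below min, min, min+1, max-1, max, just above max
Values: [19, 20, 21, 101, 102, 103]

[19, 20, 21, 101, 102, 103]


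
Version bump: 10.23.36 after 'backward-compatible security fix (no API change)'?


Current: 10.23.36
Change category: 'backward-compatible security fix (no API change)' → patch bump
SemVer rule: patch bump → increment PATCH (MAJOR and MINOR unchanged)
New: 10.23.37

10.23.37


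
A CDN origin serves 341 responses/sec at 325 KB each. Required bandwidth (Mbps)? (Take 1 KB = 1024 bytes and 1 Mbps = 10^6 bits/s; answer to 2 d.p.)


Formula: Mbps = payload_bytes * RPS * 8 / 1e6
Payload per request = 325 KB = 325 * 1024 = 332800 bytes
Total bytes/sec = 332800 * 341 = 113484800
Total bits/sec = 113484800 * 8 = 907878400
Mbps = 907878400 / 1e6 = 907.88

907.88 Mbps


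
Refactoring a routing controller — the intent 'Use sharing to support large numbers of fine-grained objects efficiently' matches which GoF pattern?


This matches the Flyweight pattern

Flyweight


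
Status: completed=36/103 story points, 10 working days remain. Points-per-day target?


Formula: Required rate = Remaining points / Days left
Remaining = 103 - 36 = 67 points
Required rate = 67 / 10 = 6.7 points/day

6.7 points/day


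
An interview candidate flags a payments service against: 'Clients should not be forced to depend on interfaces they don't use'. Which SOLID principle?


This describes the Interface Segregation Principle (ISP)

Interface Segregation Principle (ISP)


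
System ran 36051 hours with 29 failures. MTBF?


Formula: MTBF = Total operating time / Number of failures
MTBF = 36051 / 29
MTBF = 1243.14 hours

1243.14 hours


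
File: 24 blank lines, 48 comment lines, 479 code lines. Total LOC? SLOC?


Total LOC = blank + comment + code
Total LOC = 24 + 48 + 479 = 551
SLOC (source only) = code = 479

Total LOC: 551, SLOC: 479


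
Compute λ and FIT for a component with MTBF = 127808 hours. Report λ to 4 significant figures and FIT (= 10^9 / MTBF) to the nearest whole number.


Formula: λ = 1 / MTBF; FIT = λ × 1e9 = 1e9 / MTBF
λ = 1 / 127808 ≈ 7.824e-06 failures/hour
FIT = 1e9 / 127808 ≈ 7824 failures per 1e9 hours (nearest whole number)

λ = 7.824e-06 /h, FIT = 7824


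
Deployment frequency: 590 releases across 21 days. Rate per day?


Formula: deployments per day = releases / days
= 590 / 21
= 28.095 deploys/day
(equivalently, 196.67 deploys/week)

28.095 deploys/day


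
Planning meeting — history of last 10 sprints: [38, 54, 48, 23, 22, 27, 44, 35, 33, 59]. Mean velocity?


Formula: Avg velocity = Total points / Number of sprints
Points: [38, 54, 48, 23, 22, 27, 44, 35, 33, 59]
Sum = 38 + 54 + 48 + 23 + 22 + 27 + 44 + 35 + 33 + 59 = 383
Avg velocity = 383 / 10 = 38.3 points/sprint

38.3 points/sprint


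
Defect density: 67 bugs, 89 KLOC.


Defect density = defects / KLOC
Defect density = 67 / 89
Defect density = 0.753 defects/KLOC

0.753 defects/KLOC


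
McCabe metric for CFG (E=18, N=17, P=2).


Formula: V(G) = E - N + 2P
V(G) = 18 - 17 + 2*2
V(G) = 1 + 4
V(G) = 5

5


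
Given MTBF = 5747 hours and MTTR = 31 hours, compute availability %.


Availability = MTBF / (MTBF + MTTR)
Availability = 5747 / (5747 + 31)
Availability = 5747 / 5778
Availability = 99.4635%

99.4635%


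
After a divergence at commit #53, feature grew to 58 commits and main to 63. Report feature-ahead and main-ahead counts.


Common ancestor: commit #53
feature commits after divergence: 58 - 53 = 5
main commits after divergence: 63 - 53 = 10
feature is 5 commits ahead of main
main is 10 commits ahead of feature

feature ahead: 5, main ahead: 10


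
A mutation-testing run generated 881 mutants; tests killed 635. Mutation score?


Mutation score = killed / total * 100
Mutation score = 635 / 881 * 100
Mutation score = 72.08%

72.08%


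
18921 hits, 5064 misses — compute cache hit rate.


Formula: hit rate = hits / (hits + misses) * 100
hit rate = 18921 / (18921 + 5064) * 100
hit rate = 18921 / 23985 * 100
hit rate = 78.89%

78.89%


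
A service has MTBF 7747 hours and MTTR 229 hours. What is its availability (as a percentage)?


Availability = MTBF / (MTBF + MTTR)
Availability = 7747 / (7747 + 229)
Availability = 7747 / 7976
Availability = 97.1289%

97.1289%


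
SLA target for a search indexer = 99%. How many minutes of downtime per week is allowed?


Formula: allowed downtime = period * (100 - SLA) / 100
Period (week) = 10080 minutes
Unavailability fraction = (100 - 99.0) / 100
Allowed downtime = 10080 * (100 - 99.0) / 100
Allowed downtime = 100.8 minutes

100.8 minutes


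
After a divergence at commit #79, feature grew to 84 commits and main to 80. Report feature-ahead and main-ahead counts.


Common ancestor: commit #79
feature commits after divergence: 84 - 79 = 5
main commits after divergence: 80 - 79 = 1
feature is 5 commits ahead of main
main is 1 commits ahead of feature

feature ahead: 5, main ahead: 1


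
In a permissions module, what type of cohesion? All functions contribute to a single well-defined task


Reasoning: Best: single purpose
Type: Functional cohesion

Functional cohesion


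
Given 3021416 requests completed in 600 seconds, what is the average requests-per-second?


Formula: throughput = requests / seconds
throughput = 3021416 / 600
throughput = 5035.69 requests/second

5035.69 requests/second


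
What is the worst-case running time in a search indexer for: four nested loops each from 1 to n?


Reasoning: four levels of nesting
Complexity: O(n^4)

O(n^4)


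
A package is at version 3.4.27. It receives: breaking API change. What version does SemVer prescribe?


Current: 3.4.27
Change category: 'breaking API change' → major bump
SemVer rule: major bump → increment MAJOR, reset MINOR and PATCH to 0
New: 4.0.0

4.0.0


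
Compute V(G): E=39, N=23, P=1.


Formula: V(G) = E - N + 2P
V(G) = 39 - 23 + 2*1
V(G) = 16 + 2
V(G) = 18

18


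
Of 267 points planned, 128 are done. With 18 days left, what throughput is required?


Formula: Required rate = Remaining points / Days left
Remaining = 267 - 128 = 139 points
Required rate = 139 / 18 = 7.72 points/day

7.72 points/day


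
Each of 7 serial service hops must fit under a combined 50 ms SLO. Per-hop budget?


Formula: per_stage = total_budget / stages
per_stage = 50 / 7
per_stage = 7.14 ms

7.14 ms


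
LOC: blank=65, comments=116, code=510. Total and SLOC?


Total LOC = blank + comment + code
Total LOC = 65 + 116 + 510 = 691
SLOC (source only) = code = 510

Total LOC: 691, SLOC: 510


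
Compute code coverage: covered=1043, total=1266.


Coverage = covered / total * 100
Coverage = 1043 / 1266 * 100
Coverage = 82.39%

82.39%


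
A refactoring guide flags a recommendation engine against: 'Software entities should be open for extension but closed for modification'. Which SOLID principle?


This describes the Open/Closed Principle (OCP)

Open/Closed Principle (OCP)


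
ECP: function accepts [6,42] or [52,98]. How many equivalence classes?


Valid ranges: [6,42] and [52,98]
Class 1: x < 6 — invalid
Class 2: 6 ≤ x ≤ 42 — valid
Class 3: 42 < x < 52 — invalid (gap between ranges)
Class 4: 52 ≤ x ≤ 98 — valid
Class 5: x > 98 — invalid
Total equivalence classes: 5

5 equivalence classes


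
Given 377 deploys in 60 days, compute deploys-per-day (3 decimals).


Formula: deployments per day = releases / days
= 377 / 60
= 6.283 deploys/day
(equivalently, 43.98 deploys/week)

6.283 deploys/day


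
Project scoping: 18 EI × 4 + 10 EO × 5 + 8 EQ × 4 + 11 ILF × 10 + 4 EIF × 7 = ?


UFP = EI*4 + EO*5 + EQ*4 + ILF*10 + EIF*7
UFP = 18*4 + 10*5 + 8*4 + 11*10 + 4*7
UFP = 72 + 50 + 32 + 110 + 28
UFP = 292

292


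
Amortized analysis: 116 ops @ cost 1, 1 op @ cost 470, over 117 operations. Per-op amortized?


Formula: Amortized cost = Total cost / Operations
Total cost = (116 * 1) + (1 * 470)
Total cost = 116 + 470 = 586
Amortized = 586 / 117 = 5.0085

5.0085


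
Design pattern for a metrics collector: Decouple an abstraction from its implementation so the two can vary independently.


This matches the Bridge pattern

Bridge


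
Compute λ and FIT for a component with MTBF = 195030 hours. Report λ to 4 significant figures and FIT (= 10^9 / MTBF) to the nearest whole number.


Formula: λ = 1 / MTBF; FIT = λ × 1e9 = 1e9 / MTBF
λ = 1 / 195030 ≈ 5.127e-06 failures/hour
FIT = 1e9 / 195030 ≈ 5127 failures per 1e9 hours (nearest whole number)

λ = 5.127e-06 /h, FIT = 5127
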